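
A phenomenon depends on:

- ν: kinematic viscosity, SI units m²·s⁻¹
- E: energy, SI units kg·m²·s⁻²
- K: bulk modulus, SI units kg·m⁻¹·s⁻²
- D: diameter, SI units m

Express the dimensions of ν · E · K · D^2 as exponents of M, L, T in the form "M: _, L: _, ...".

M: 2, L: 5, T: -5

Collect each base-dimension exponent across the product:
  M: (0) + (1) + (1) + 2·(0) = 2
  L: (2) + (2) + (-1) + 2·(1) = 5
  T: (-1) + (-2) + (-2) + 2·(0) = -5
So the dimensions are [M² L⁵ T⁻⁵].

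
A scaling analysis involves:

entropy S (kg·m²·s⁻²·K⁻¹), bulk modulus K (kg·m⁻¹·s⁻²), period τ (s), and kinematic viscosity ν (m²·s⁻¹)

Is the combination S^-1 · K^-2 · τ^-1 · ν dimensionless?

no

Sum the exponent of each base dimension across the product:
  M: −[S]_M − 2·[K]_M − [τ]_M + [ν]_M = −(1) − 2·(1) − (0) + (0) = -3
  L: −[S]_L − 2·[K]_L − [τ]_L + [ν]_L = −(2) − 2·(-1) − (0) + (2) = 2
  T: −[S]_T − 2·[K]_T − [τ]_T + [ν]_T = −(-2) − 2·(-2) − (1) + (-1) = 4
  Θ: −[S]_Θ − 2·[K]_Θ − [τ]_Θ + [ν]_Θ = −(-1) − 2·(0) − (0) + (0) = 1
Net dimensions [M⁻³ L² T⁴ Θ] ≠ [1] — not dimensionless.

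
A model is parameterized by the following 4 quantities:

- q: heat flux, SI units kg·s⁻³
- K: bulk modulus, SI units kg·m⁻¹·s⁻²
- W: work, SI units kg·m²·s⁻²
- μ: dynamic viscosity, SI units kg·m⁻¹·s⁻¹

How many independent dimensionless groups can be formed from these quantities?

There are 4 variables and 3 base dimensions (M, L, T).
The dimension matrix has rank 3.
Independent dimensionless groups: 4 − 3 = 1.

1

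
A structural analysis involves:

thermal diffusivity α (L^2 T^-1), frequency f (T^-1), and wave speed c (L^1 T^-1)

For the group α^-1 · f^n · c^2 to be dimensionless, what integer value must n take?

-1

Balance the T exponent: (-1)·n from f, plus −(-1) + 2·(-1) = -1 from the rest, must sum to zero.
−n − 1 = 0, so n = -1.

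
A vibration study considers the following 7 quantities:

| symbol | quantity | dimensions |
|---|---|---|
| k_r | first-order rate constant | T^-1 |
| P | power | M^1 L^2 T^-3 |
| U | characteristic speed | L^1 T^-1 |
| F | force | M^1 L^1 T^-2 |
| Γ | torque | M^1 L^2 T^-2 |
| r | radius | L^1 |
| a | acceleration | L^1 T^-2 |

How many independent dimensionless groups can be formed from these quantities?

4

There are 7 variables and 3 base dimensions (M, L, T).
The dimension matrix has rank 3.
Independent dimensionless groups: 7 − 3 = 4.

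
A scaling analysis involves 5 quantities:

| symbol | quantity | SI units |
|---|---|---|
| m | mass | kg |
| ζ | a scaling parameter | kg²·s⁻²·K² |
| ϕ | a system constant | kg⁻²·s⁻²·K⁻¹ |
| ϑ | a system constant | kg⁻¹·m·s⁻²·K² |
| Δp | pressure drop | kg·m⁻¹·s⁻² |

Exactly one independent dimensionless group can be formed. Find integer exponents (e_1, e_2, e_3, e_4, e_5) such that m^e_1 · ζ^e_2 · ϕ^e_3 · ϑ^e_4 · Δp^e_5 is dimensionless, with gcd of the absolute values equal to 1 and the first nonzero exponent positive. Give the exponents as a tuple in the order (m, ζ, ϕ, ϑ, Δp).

(4, -4, -2, 3, 3)

M: e_1·(1) + e_2·(2) + e_3·(-2) + e_4·(-1) + e_5·(1) = 0
L: e_1·(0) + e_2·(0) + e_3·(0) + e_4·(1) + e_5·(-1) = 0
T: e_1·(0) + e_2·(-2) + e_3·(-2) + e_4·(-2) + e_5·(-2) = 0
Θ: e_1·(0) + e_2·(2) + e_3·(-1) + e_4·(2) + e_5·(0) = 0
Solving this homogeneous linear system for the smallest-integer solution (first nonzero entry positive) gives (4, -4, -2, 3, 3).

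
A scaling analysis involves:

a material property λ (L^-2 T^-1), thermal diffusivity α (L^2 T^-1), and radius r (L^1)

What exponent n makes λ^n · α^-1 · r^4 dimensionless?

1

Balance the L exponent: (-2)·n from λ, plus −(2) + 4·(1) = 2 from the rest, must sum to zero.
-2n + 2 = 0, so n = 1.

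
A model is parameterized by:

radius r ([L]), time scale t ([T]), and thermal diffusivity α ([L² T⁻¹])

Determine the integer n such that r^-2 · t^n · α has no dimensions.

Balance the T exponent: (1)·n from t, plus −2·(0) + (-1) = -1 from the rest, must sum to zero.
n − 1 = 0, so n = 1.

1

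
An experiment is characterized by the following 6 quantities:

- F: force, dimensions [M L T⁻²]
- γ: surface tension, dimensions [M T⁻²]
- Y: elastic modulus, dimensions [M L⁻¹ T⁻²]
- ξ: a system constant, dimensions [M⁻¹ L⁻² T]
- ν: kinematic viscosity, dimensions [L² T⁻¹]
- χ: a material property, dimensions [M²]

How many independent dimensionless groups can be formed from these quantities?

There are 6 variables and 3 base dimensions (M, L, T).
The dimension matrix has rank 3.
Independent dimensionless groups: 6 − 3 = 3.

3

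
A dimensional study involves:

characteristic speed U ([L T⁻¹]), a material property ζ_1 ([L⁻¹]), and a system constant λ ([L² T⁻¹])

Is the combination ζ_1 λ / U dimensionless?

Sum the exponent of each base dimension across the product:
  M: −[U]_M + [ζ_1]_M + [λ]_M = −(0) + (0) + (0) = 0
  L: −[U]_L + [ζ_1]_L + [λ]_L = −(1) + (-1) + (2) = 0
  T: −[U]_T + [ζ_1]_T + [λ]_T = −(-1) + (0) + (-1) = 0
All base exponents vanish — dimensionless.

yes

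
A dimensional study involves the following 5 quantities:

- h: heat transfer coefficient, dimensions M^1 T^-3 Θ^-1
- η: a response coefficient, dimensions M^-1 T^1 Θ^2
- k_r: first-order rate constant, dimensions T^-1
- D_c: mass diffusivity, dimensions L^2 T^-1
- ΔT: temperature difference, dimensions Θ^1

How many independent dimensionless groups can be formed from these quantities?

1

There are 5 variables and 4 base dimensions (M, L, T, Θ).
The dimension matrix has rank 4.
Independent dimensionless groups: 5 − 4 = 1.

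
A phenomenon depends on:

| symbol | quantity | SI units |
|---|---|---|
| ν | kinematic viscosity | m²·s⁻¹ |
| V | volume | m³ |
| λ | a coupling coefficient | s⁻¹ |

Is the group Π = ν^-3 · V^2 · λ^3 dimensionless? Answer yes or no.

yes

Sum the exponent of each base dimension across the product:
  L: −3·[ν]_L + 2·[V]_L + 3·[λ]_L = −3·(2) + 2·(3) + 3·(0) = 0
  T: −3·[ν]_T + 2·[V]_T + 3·[λ]_T = −3·(-1) + 2·(0) + 3·(-1) = 0
All base exponents vanish — dimensionless.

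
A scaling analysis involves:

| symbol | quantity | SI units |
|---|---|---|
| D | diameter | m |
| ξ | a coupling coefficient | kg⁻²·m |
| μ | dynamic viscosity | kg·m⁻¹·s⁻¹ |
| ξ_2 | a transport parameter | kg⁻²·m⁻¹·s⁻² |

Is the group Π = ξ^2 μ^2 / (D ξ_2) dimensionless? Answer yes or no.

yes

Sum the exponent of each base dimension across the product:
  M: −[D]_M + 2·[ξ]_M + 2·[μ]_M − [ξ_2]_M = −(0) + 2·(-2) + 2·(1) − (-2) = 0
  L: −[D]_L + 2·[ξ]_L + 2·[μ]_L − [ξ_2]_L = −(1) + 2·(1) + 2·(-1) − (-1) = 0
  T: −[D]_T + 2·[ξ]_T + 2·[μ]_T − [ξ_2]_T = −(0) + 2·(0) + 2·(-1) − (-2) = 0
All base exponents vanish — dimensionless.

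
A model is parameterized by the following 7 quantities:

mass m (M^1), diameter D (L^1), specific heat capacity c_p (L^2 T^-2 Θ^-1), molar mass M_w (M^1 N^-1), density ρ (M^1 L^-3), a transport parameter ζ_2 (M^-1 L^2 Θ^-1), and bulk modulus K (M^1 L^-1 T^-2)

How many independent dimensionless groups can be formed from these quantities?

There are 7 variables and 5 base dimensions (M, L, T, Θ, N).
The dimension matrix has rank 5.
Independent dimensionless groups: 7 − 5 = 2.

2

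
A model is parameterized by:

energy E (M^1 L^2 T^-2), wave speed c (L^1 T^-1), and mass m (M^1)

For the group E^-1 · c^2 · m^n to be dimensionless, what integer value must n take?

Balance the M exponent: (1)·n from m, plus −(1) + 2·(0) = -1 from the rest, must sum to zero.
n − 1 = 0, so n = 1.

1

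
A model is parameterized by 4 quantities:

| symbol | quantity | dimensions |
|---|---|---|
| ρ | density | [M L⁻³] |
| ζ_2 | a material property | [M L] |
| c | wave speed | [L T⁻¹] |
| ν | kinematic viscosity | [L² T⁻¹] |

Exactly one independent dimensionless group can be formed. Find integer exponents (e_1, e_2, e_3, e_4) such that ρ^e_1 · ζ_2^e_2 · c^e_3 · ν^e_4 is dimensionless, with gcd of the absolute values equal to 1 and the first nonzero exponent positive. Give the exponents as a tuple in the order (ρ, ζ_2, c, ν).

M: e_1·(1) + e_2·(1) + e_3·(0) + e_4·(0) = 0
L: e_1·(-3) + e_2·(1) + e_3·(1) + e_4·(2) = 0
T: e_1·(0) + e_2·(0) + e_3·(-1) + e_4·(-1) = 0
Solving this homogeneous linear system for the smallest-integer solution (first nonzero entry positive) gives (1, -1, -4, 4).

(1, -1, -4, 4)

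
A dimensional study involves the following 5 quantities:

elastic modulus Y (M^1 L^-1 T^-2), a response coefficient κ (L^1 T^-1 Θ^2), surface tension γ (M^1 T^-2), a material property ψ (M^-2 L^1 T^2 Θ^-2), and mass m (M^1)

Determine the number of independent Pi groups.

1

There are 5 variables and 4 base dimensions (M, L, T, Θ).
The dimension matrix has rank 4.
Independent dimensionless groups: 5 − 4 = 1.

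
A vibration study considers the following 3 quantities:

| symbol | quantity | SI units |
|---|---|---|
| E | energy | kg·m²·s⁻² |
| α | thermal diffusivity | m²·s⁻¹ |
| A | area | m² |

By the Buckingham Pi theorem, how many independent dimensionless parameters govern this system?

0

There are 3 variables and 3 base dimensions (M, L, T).
The dimension matrix has rank 3.
Independent dimensionless groups: 3 − 3 = 0.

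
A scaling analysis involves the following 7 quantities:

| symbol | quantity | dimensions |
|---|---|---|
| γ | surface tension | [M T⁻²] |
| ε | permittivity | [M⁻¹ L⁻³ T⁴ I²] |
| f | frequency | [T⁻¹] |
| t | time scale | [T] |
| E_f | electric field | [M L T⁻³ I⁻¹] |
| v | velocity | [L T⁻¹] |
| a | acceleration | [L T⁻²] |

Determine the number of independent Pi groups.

There are 7 variables and 4 base dimensions (M, L, T, I).
The dimension matrix has rank 4.
Independent dimensionless groups: 7 − 4 = 3.

3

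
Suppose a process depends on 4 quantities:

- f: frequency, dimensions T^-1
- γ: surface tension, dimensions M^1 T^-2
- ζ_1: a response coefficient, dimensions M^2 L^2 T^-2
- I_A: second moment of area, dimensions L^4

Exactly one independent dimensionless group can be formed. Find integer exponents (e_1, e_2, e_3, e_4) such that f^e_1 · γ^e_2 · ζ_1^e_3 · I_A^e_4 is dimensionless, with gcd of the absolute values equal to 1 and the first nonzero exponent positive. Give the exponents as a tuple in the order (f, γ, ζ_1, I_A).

M: e_1·(0) + e_2·(1) + e_3·(2) + e_4·(0) = 0
L: e_1·(0) + e_2·(0) + e_3·(2) + e_4·(4) = 0
T: e_1·(-1) + e_2·(-2) + e_3·(-2) + e_4·(0) = 0
Solving this homogeneous linear system for the smallest-integer solution (first nonzero entry positive) gives (4, -4, 2, -1).

(4, -4, 2, -1)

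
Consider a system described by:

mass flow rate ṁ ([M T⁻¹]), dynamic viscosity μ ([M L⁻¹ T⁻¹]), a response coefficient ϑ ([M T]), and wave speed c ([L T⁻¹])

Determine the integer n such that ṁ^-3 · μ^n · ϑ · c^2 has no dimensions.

2

Balance the M exponent: (1)·n from μ, plus −3·(1) + (1) + 2·(0) = -2 from the rest, must sum to zero.
n − 2 = 0, so n = 2.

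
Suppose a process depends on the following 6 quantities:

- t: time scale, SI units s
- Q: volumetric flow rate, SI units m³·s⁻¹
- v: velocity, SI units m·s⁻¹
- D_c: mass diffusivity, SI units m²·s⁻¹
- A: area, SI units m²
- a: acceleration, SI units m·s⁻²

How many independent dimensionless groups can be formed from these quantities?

There are 6 variables and 2 base dimensions (L, T).
The dimension matrix has rank 2.
Independent dimensionless groups: 6 − 2 = 4.

4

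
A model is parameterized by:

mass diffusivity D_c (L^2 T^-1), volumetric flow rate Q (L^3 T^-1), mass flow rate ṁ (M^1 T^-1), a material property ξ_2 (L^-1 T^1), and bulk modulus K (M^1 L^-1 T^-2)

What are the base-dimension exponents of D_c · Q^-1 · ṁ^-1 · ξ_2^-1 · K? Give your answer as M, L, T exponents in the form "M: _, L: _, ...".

M: 0, L: -1, T: -2

Collect each base-dimension exponent across the product:
  M: (0) − (0) − (1) − (0) + (1) = 0
  L: (2) − (3) − (0) − (-1) + (-1) = -1
  T: (-1) − (-1) − (-1) − (1) + (-2) = -2
So the dimensions are [L⁻¹ T⁻²].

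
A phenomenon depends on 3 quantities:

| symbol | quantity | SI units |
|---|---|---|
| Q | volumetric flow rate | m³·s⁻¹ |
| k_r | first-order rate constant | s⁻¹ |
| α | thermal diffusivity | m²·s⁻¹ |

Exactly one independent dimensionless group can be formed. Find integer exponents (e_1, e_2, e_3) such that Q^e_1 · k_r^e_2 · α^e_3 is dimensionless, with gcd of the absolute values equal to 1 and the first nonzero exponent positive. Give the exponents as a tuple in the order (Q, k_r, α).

L: e_1·(3) + e_2·(0) + e_3·(2) = 0
T: e_1·(-1) + e_2·(-1) + e_3·(-1) = 0
Solving this homogeneous linear system for the smallest-integer solution (first nonzero entry positive) gives (2, 1, -3).

(2, 1, -3)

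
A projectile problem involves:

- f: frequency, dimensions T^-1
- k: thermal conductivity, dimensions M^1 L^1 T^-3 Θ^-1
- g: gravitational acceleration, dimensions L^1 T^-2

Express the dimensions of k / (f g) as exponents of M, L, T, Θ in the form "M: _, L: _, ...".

Collect each base-dimension exponent across the product:
  M: −(0) + (1) − (0) = 1
  L: −(0) + (1) − (1) = 0
  T: −(-1) + (-3) − (-2) = 0
  Θ: −(0) + (-1) − (0) = -1
So the dimensions are [M Θ⁻¹].

M: 1, L: 0, T: 0, Θ: -1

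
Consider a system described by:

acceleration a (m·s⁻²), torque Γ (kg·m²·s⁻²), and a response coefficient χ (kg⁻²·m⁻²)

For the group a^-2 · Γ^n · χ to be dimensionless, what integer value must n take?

2

Balance the M exponent: (1)·n from Γ, plus −2·(0) + (-2) = -2 from the rest, must sum to zero.
n − 2 = 0, so n = 2.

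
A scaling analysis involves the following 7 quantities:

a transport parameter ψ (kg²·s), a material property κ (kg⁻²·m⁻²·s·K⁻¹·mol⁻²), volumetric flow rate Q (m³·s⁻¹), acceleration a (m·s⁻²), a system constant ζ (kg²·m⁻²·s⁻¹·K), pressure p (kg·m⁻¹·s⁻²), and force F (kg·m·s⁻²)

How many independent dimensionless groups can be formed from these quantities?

2

There are 7 variables and 5 base dimensions (M, L, T, Θ, N).
The dimension matrix has rank 5.
Independent dimensionless groups: 7 − 5 = 2.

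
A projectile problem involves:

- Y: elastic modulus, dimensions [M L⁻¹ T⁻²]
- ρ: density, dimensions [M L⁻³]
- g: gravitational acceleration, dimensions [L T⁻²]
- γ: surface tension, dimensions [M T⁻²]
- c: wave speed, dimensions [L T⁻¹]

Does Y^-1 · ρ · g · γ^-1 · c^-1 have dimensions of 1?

Sum the exponent of each base dimension across the product:
  M: −[Y]_M + [ρ]_M + [g]_M − [γ]_M − [c]_M = −(1) + (1) + (0) − (1) − (0) = -1
  L: −[Y]_L + [ρ]_L + [g]_L − [γ]_L − [c]_L = −(-1) + (-3) + (1) − (0) − (1) = -2
  T: −[Y]_T + [ρ]_T + [g]_T − [γ]_T − [c]_T = −(-2) + (0) + (-2) − (-2) − (-1) = 3
Net dimensions [M⁻¹ L⁻² T³] ≠ [1] — not dimensionless.

no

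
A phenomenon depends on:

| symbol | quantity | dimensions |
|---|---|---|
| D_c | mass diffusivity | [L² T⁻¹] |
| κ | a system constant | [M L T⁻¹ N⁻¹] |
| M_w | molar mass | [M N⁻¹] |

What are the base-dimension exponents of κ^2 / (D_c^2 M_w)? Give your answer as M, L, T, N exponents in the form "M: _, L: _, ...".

M: 1, L: -2, T: 0, N: -1

Collect each base-dimension exponent across the product:
  M: −2·(0) + 2·(1) − (1) = 1
  L: −2·(2) + 2·(1) − (0) = -2
  T: −2·(-1) + 2·(-1) − (0) = 0
  N: −2·(0) + 2·(-1) − (-1) = -1
So the dimensions are [M L⁻² N⁻¹].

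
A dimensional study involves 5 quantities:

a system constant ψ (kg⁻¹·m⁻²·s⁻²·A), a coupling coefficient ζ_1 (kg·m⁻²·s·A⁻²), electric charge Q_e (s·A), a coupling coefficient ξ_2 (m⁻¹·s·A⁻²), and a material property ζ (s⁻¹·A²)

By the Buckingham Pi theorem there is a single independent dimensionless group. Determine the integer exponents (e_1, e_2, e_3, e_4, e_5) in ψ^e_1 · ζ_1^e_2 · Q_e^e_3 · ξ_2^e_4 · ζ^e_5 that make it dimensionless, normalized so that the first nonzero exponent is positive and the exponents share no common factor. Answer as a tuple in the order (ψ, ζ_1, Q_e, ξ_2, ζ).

M: e_1·(-1) + e_2·(1) + e_3·(0) + e_4·(0) + e_5·(0) = 0
L: e_1·(-2) + e_2·(-2) + e_3·(0) + e_4·(-1) + e_5·(0) = 0
T: e_1·(-2) + e_2·(1) + e_3·(1) + e_4·(1) + e_5·(-1) = 0
I: e_1·(1) + e_2·(-2) + e_3·(1) + e_4·(-2) + e_5·(2) = 0
Solving this homogeneous linear system for the smallest-integer solution (first nonzero entry positive) gives (1, 1, 1, -4, -4).

(1, 1, 1, -4, -4)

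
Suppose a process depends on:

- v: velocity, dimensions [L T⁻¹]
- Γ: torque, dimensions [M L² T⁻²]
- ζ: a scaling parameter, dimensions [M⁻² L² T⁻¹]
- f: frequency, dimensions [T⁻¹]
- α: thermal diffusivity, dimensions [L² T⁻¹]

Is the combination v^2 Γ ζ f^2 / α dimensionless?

no

Sum the exponent of each base dimension across the product:
  M: 2·[v]_M + [Γ]_M + [ζ]_M + 2·[f]_M − [α]_M = 2·(0) + (1) + (-2) + 2·(0) − (0) = -1
  L: 2·[v]_L + [Γ]_L + [ζ]_L + 2·[f]_L − [α]_L = 2·(1) + (2) + (2) + 2·(0) − (2) = 4
  T: 2·[v]_T + [Γ]_T + [ζ]_T + 2·[f]_T − [α]_T = 2·(-1) + (-2) + (-1) + 2·(-1) − (-1) = -6
Net dimensions [M⁻¹ L⁴ T⁻⁶] ≠ [1] — not dimensionless.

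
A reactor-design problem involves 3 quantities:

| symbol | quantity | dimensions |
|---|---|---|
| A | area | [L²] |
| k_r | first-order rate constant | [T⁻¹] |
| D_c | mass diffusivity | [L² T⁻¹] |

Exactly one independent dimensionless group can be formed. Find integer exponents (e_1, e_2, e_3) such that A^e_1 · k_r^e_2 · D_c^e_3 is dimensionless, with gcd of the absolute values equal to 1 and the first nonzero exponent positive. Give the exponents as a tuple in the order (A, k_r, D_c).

(1, 1, -1)

L: e_1·(2) + e_2·(0) + e_3·(2) = 0
T: e_1·(0) + e_2·(-1) + e_3·(-1) = 0
Solving this homogeneous linear system for the smallest-integer solution (first nonzero entry positive) gives (1, 1, -1).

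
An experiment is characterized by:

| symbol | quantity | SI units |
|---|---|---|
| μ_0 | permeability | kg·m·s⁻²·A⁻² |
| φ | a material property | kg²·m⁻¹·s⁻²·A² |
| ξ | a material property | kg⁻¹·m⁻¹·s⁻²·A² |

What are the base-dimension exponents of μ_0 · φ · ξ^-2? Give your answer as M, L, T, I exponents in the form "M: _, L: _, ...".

Collect each base-dimension exponent across the product:
  M: (1) + (2) − 2·(-1) = 5
  L: (1) + (-1) − 2·(-1) = 2
  T: (-2) + (-2) − 2·(-2) = 0
  I: (-2) + (2) − 2·(2) = -4
So the dimensions are [M⁵ L² I⁻⁴].

M: 5, L: 2, T: 0, I: -4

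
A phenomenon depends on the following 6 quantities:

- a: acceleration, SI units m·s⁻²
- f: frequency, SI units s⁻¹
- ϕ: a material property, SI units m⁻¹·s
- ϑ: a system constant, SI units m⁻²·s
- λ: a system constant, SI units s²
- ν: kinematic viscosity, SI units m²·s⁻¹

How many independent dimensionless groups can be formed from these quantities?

There are 6 variables and 2 base dimensions (L, T).
The dimension matrix has rank 2.
Independent dimensionless groups: 6 − 2 = 4.

4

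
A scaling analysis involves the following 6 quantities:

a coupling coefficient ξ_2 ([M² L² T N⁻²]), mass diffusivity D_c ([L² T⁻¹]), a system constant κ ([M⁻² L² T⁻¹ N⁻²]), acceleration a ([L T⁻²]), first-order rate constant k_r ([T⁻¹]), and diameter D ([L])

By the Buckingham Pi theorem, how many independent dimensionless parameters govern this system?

There are 6 variables and 4 base dimensions (M, L, T, N).
The dimension matrix has rank 4.
Independent dimensionless groups: 6 − 4 = 2.

2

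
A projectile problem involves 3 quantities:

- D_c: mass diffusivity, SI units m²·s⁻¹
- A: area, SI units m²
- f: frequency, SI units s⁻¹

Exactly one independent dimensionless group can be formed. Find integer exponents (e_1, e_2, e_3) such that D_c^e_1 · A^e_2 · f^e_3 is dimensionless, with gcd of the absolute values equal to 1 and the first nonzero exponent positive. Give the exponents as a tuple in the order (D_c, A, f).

L: e_1·(2) + e_2·(2) + e_3·(0) = 0
T: e_1·(-1) + e_2·(0) + e_3·(-1) = 0
Solving this homogeneous linear system for the smallest-integer solution (first nonzero entry positive) gives (1, -1, -1).

(1, -1, -1)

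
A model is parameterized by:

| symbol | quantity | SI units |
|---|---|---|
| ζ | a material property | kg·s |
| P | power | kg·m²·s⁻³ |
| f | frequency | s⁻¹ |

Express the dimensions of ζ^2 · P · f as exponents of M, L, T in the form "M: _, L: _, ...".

Collect each base-dimension exponent across the product:
  M: 2·(1) + (1) + (0) = 3
  L: 2·(0) + (2) + (0) = 2
  T: 2·(1) + (-3) + (-1) = -2
So the dimensions are [M³ L² T⁻²].

M: 3, L: 2, T: -2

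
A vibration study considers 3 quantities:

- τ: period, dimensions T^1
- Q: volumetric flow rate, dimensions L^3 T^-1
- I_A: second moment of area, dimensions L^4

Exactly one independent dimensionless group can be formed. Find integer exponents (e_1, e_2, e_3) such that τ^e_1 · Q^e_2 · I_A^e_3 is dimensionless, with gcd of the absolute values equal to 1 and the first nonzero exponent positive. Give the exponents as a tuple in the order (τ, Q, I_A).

(4, 4, -3)

L: e_1·(0) + e_2·(3) + e_3·(4) = 0
T: e_1·(1) + e_2·(-1) + e_3·(0) = 0
Solving this homogeneous linear system for the smallest-integer solution (first nonzero entry positive) gives (4, 4, -3).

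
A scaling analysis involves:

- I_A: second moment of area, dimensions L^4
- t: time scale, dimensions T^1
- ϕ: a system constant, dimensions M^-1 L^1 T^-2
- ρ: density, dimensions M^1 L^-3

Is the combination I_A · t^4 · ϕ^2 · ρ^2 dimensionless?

yes

Sum the exponent of each base dimension across the product:
  M: [I_A]_M + 4·[t]_M + 2·[ϕ]_M + 2·[ρ]_M = (0) + 4·(0) + 2·(-1) + 2·(1) = 0
  L: [I_A]_L + 4·[t]_L + 2·[ϕ]_L + 2·[ρ]_L = (4) + 4·(0) + 2·(1) + 2·(-3) = 0
  T: [I_A]_T + 4·[t]_T + 2·[ϕ]_T + 2·[ρ]_T = (0) + 4·(1) + 2·(-2) + 2·(0) = 0
  Θ: [I_A]_Θ + 4·[t]_Θ + 2·[ϕ]_Θ + 2·[ρ]_Θ = (0) + 4·(0) + 2·(0) + 2·(0) = 0
All base exponents vanish — dimensionless.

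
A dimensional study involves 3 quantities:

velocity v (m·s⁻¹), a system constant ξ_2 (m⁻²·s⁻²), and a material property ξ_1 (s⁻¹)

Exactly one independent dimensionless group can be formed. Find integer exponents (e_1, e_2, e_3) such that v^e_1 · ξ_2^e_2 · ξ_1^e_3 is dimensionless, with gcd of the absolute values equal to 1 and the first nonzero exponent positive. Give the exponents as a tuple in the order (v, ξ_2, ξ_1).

L: e_1·(1) + e_2·(-2) + e_3·(0) = 0
T: e_1·(-1) + e_2·(-2) + e_3·(-1) = 0
Solving this homogeneous linear system for the smallest-integer solution (first nonzero entry positive) gives (2, 1, -4).

(2, 1, -4)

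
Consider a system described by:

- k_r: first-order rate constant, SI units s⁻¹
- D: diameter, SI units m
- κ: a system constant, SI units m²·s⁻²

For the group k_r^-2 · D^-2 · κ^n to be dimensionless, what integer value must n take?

Balance the L exponent: (2)·n from κ, plus −2·(0) − 2·(1) = -2 from the rest, must sum to zero.
2n − 2 = 0, so n = 1.

1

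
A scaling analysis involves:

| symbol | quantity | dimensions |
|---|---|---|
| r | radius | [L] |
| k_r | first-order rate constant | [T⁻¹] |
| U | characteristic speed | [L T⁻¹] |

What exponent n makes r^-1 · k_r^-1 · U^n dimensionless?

1

Balance the L exponent: (1)·n from U, plus −(1) − (0) = -1 from the rest, must sum to zero.
n − 1 = 0, so n = 1.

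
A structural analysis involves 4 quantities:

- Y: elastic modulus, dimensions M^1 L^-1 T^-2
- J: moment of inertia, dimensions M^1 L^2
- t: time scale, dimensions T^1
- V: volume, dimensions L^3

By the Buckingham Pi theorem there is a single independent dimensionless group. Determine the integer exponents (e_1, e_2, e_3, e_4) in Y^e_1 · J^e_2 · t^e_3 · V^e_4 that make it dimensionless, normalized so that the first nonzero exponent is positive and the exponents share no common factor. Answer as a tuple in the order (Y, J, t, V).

M: e_1·(1) + e_2·(1) + e_3·(0) + e_4·(0) = 0
L: e_1·(-1) + e_2·(2) + e_3·(0) + e_4·(3) = 0
T: e_1·(-2) + e_2·(0) + e_3·(1) + e_4·(0) = 0
Solving this homogeneous linear system for the smallest-integer solution (first nonzero entry positive) gives (1, -1, 2, 1).

(1, -1, 2, 1)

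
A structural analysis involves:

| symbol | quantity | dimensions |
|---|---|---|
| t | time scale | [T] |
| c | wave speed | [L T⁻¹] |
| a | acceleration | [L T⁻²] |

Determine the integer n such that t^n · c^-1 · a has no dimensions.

Balance the T exponent: (1)·n from t, plus −(-1) + (-2) = -1 from the rest, must sum to zero.
n − 1 = 0, so n = 1.

1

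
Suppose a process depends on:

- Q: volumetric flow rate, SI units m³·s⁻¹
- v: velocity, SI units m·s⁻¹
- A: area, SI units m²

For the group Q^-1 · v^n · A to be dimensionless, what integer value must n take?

Balance the L exponent: (1)·n from v, plus −(3) + (2) = -1 from the rest, must sum to zero.
n − 1 = 0, so n = 1.

1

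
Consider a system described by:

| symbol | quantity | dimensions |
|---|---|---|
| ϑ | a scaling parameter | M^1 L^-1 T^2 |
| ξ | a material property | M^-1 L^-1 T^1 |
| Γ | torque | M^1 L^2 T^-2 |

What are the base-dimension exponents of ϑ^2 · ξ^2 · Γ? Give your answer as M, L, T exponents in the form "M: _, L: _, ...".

M: 1, L: -2, T: 4

Collect each base-dimension exponent across the product:
  M: 2·(1) + 2·(-1) + (1) = 1
  L: 2·(-1) + 2·(-1) + (2) = -2
  T: 2·(2) + 2·(1) + (-2) = 4
So the dimensions are [M L⁻² T⁴].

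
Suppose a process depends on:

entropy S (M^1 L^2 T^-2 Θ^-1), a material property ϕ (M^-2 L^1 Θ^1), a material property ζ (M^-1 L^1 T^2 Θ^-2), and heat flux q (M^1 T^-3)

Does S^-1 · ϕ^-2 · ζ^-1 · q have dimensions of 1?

Sum the exponent of each base dimension across the product:
  M: −[S]_M − 2·[ϕ]_M − [ζ]_M + [q]_M = −(1) − 2·(-2) − (-1) + (1) = 5
  L: −[S]_L − 2·[ϕ]_L − [ζ]_L + [q]_L = −(2) − 2·(1) − (1) + (0) = -5
  T: −[S]_T − 2·[ϕ]_T − [ζ]_T + [q]_T = −(-2) − 2·(0) − (2) + (-3) = -3
  Θ: −[S]_Θ − 2·[ϕ]_Θ − [ζ]_Θ + [q]_Θ = −(-1) − 2·(1) − (-2) + (0) = 1
Net dimensions [M⁵ L⁻⁵ T⁻³ Θ] ≠ [1] — not dimensionless.

no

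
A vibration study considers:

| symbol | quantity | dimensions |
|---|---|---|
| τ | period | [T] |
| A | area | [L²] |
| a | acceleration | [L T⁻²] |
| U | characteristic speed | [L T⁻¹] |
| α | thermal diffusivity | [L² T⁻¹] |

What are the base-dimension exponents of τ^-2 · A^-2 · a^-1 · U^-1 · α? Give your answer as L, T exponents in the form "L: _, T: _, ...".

L: -4, T: 0

Collect each base-dimension exponent across the product:
  L: −2·(0) − 2·(2) − (1) − (1) + (2) = -4
  T: −2·(1) − 2·(0) − (-2) − (-1) + (-1) = 0
So the dimensions are [L⁻⁴].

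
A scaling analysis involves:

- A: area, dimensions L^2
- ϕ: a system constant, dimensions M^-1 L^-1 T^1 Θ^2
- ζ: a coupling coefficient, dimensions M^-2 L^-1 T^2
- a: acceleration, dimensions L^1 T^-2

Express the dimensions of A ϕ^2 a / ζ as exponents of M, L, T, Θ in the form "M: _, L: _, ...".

M: 0, L: 2, T: -2, Θ: 4

Collect each base-dimension exponent across the product:
  M: (0) + 2·(-1) − (-2) + (0) = 0
  L: (2) + 2·(-1) − (-1) + (1) = 2
  T: (0) + 2·(1) − (2) + (-2) = -2
  Θ: (0) + 2·(2) − (0) + (0) = 4
So the dimensions are [L² T⁻² Θ⁴].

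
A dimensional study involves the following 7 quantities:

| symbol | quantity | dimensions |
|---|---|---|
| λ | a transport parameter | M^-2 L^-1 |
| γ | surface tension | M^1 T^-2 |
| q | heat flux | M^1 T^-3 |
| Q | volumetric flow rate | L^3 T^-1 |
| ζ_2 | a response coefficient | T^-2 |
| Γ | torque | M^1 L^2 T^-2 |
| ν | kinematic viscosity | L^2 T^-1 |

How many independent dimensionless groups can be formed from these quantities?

There are 7 variables and 3 base dimensions (M, L, T).
The dimension matrix has rank 3.
Independent dimensionless groups: 7 − 3 = 4.

4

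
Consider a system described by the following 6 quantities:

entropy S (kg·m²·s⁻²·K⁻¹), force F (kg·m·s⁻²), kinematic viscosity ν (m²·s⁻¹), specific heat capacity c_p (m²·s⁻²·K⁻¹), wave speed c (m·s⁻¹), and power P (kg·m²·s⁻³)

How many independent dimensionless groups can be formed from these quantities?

There are 6 variables and 4 base dimensions (M, L, T, Θ).
The dimension matrix has rank 4.
Independent dimensionless groups: 6 − 4 = 2.

2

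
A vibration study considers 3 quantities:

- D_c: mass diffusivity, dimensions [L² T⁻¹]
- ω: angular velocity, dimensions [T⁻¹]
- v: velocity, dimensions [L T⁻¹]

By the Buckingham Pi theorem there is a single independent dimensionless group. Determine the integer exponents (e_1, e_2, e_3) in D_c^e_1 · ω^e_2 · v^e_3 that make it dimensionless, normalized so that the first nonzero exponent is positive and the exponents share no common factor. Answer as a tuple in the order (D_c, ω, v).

L: e_1·(2) + e_2·(0) + e_3·(1) = 0
T: e_1·(-1) + e_2·(-1) + e_3·(-1) = 0
Solving this homogeneous linear system for the smallest-integer solution (first nonzero entry positive) gives (1, 1, -2).

(1, 1, -2)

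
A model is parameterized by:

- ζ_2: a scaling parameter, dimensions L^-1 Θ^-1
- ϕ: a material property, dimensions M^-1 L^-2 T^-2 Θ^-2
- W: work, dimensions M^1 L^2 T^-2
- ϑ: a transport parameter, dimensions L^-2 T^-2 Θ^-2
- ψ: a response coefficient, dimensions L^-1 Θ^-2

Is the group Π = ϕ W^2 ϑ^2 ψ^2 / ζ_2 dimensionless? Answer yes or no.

Sum the exponent of each base dimension across the product:
  M: −[ζ_2]_M + [ϕ]_M + 2·[W]_M + 2·[ϑ]_M + 2·[ψ]_M = −(0) + (-1) + 2·(1) + 2·(0) + 2·(0) = 1
  L: −[ζ_2]_L + [ϕ]_L + 2·[W]_L + 2·[ϑ]_L + 2·[ψ]_L = −(-1) + (-2) + 2·(2) + 2·(-2) + 2·(-1) = -3
  T: −[ζ_2]_T + [ϕ]_T + 2·[W]_T + 2·[ϑ]_T + 2·[ψ]_T = −(0) + (-2) + 2·(-2) + 2·(-2) + 2·(0) = -10
  Θ: −[ζ_2]_Θ + [ϕ]_Θ + 2·[W]_Θ + 2·[ϑ]_Θ + 2·[ψ]_Θ = −(-1) + (-2) + 2·(0) + 2·(-2) + 2·(-2) = -9
Net dimensions [M L⁻³ T⁻¹⁰ Θ⁻⁹] ≠ [1] — not dimensionless.

no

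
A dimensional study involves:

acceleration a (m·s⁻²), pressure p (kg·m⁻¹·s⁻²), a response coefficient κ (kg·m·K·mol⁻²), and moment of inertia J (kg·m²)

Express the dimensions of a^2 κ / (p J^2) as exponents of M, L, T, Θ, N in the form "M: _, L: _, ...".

M: -2, L: 0, T: -2, Θ: 1, N: -2

Collect each base-dimension exponent across the product:
  M: 2·(0) − (1) + (1) − 2·(1) = -2
  L: 2·(1) − (-1) + (1) − 2·(2) = 0
  T: 2·(-2) − (-2) + (0) − 2·(0) = -2
  Θ: 2·(0) − (0) + (1) − 2·(0) = 1
  N: 2·(0) − (0) + (-2) − 2·(0) = -2
So the dimensions are [M⁻² T⁻² Θ N⁻²].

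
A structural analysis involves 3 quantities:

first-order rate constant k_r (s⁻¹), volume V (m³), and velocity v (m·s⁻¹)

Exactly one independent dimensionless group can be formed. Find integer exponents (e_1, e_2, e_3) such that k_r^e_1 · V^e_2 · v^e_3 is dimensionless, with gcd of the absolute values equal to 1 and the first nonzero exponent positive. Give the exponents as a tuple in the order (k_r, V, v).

(3, 1, -3)

L: e_1·(0) + e_2·(3) + e_3·(1) = 0
T: e_1·(-1) + e_2·(0) + e_3·(-1) = 0
Solving this homogeneous linear system for the smallest-integer solution (first nonzero entry positive) gives (3, 1, -3).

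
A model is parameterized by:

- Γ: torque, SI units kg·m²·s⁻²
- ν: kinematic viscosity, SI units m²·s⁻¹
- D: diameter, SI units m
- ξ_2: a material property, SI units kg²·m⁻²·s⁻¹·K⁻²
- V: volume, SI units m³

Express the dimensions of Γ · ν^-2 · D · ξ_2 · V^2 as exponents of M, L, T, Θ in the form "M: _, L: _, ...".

M: 3, L: 3, T: -1, Θ: -2

Collect each base-dimension exponent across the product:
  M: (1) − 2·(0) + (0) + (2) + 2·(0) = 3
  L: (2) − 2·(2) + (1) + (-2) + 2·(3) = 3
  T: (-2) − 2·(-1) + (0) + (-1) + 2·(0) = -1
  Θ: (0) − 2·(0) + (0) + (-2) + 2·(0) = -2
So the dimensions are [M³ L³ T⁻¹ Θ⁻²].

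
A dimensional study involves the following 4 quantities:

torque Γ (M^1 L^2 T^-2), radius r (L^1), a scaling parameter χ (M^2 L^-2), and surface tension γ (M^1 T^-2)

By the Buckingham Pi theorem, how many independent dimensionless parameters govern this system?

There are 4 variables and 3 base dimensions (M, L, T).
The dimension matrix has rank 3.
Independent dimensionless groups: 4 − 3 = 1.

1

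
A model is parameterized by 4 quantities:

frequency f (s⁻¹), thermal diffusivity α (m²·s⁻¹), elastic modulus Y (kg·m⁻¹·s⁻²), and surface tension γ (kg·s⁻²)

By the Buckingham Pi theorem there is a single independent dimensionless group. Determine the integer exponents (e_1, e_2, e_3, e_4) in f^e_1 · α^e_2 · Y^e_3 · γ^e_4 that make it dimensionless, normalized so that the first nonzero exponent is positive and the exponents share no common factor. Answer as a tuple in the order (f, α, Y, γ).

(1, -1, -2, 2)

M: e_1·(0) + e_2·(0) + e_3·(1) + e_4·(1) = 0
L: e_1·(0) + e_2·(2) + e_3·(-1) + e_4·(0) = 0
T: e_1·(-1) + e_2·(-1) + e_3·(-2) + e_4·(-2) = 0
Solving this homogeneous linear system for the smallest-integer solution (first nonzero entry positive) gives (1, -1, -2, 2).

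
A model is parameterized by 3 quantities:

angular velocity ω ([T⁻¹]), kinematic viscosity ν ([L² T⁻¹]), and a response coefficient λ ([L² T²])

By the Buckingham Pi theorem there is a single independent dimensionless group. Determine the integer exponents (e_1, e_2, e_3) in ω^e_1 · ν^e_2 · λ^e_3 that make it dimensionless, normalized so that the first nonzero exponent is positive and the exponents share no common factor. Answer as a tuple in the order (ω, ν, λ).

(3, -1, 1)

L: e_1·(0) + e_2·(2) + e_3·(2) = 0
T: e_1·(-1) + e_2·(-1) + e_3·(2) = 0
Solving this homogeneous linear system for the smallest-integer solution (first nonzero entry positive) gives (3, -1, 1).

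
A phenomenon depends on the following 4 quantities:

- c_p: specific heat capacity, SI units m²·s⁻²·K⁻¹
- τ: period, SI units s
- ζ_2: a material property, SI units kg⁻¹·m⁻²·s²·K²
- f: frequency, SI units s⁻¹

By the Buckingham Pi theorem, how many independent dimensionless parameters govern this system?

There are 4 variables and 4 base dimensions (M, L, T, Θ).
The dimension matrix has rank 3 (less than 4: the dimension vectors are linearly dependent).
Independent dimensionless groups: 4 − 3 = 1.

1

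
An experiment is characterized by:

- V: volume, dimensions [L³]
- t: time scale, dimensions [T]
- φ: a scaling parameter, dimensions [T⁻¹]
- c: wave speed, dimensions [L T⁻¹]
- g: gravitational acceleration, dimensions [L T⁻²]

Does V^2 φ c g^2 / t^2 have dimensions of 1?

Sum the exponent of each base dimension across the product:
  L: 2·[V]_L − 2·[t]_L + [φ]_L + [c]_L + 2·[g]_L = 2·(3) − 2·(0) + (0) + (1) + 2·(1) = 9
  T: 2·[V]_T − 2·[t]_T + [φ]_T + [c]_T + 2·[g]_T = 2·(0) − 2·(1) + (-1) + (-1) + 2·(-2) = -8
Net dimensions [L⁹ T⁻⁸] ≠ [1] — not dimensionless.

no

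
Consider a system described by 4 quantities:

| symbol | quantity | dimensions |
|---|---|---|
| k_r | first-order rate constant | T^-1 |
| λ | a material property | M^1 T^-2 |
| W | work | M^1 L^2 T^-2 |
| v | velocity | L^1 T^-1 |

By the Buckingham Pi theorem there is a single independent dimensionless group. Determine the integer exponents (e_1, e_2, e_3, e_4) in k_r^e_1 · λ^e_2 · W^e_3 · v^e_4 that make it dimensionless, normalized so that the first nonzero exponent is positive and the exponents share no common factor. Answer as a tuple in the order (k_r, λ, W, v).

(2, -1, 1, -2)

M: e_1·(0) + e_2·(1) + e_3·(1) + e_4·(0) = 0
L: e_1·(0) + e_2·(0) + e_3·(2) + e_4·(1) = 0
T: e_1·(-1) + e_2·(-2) + e_3·(-2) + e_4·(-1) = 0
Solving this homogeneous linear system for the smallest-integer solution (first nonzero entry positive) gives (2, -1, 1, -2).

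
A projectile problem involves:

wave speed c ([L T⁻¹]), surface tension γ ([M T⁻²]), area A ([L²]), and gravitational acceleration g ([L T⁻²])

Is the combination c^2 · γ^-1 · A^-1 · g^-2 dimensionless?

no

Sum the exponent of each base dimension across the product:
  M: 2·[c]_M − [γ]_M − [A]_M − 2·[g]_M = 2·(0) − (1) − (0) − 2·(0) = -1
  L: 2·[c]_L − [γ]_L − [A]_L − 2·[g]_L = 2·(1) − (0) − (2) − 2·(1) = -2
  T: 2·[c]_T − [γ]_T − [A]_T − 2·[g]_T = 2·(-1) − (-2) − (0) − 2·(-2) = 4
Net dimensions [M⁻¹ L⁻² T⁴] ≠ [1] — not dimensionless.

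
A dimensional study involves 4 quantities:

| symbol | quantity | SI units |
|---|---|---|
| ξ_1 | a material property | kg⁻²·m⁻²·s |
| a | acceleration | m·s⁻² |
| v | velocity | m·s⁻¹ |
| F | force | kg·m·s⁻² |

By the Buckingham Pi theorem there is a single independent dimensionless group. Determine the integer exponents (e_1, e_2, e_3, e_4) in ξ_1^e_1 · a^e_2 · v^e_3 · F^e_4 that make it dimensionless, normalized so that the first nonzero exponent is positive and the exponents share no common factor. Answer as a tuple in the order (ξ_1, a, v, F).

(1, -3, 3, 2)

M: e_1·(-2) + e_2·(0) + e_3·(0) + e_4·(1) = 0
L: e_1·(-2) + e_2·(1) + e_3·(1) + e_4·(1) = 0
T: e_1·(1) + e_2·(-2) + e_3·(-1) + e_4·(-2) = 0
Solving this homogeneous linear system for the smallest-integer solution (first nonzero entry positive) gives (1, -3, 3, 2).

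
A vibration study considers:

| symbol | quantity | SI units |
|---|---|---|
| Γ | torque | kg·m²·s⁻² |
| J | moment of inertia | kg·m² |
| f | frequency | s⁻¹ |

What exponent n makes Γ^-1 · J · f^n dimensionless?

Balance the T exponent: (-1)·n from f, plus −(-2) + (0) = 2 from the rest, must sum to zero.
−n + 2 = 0, so n = 2.

2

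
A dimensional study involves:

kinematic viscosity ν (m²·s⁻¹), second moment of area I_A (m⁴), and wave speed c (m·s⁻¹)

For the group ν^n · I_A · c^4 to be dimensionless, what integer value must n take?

-4

Balance the L exponent: (2)·n from ν, plus (4) + 4·(1) = 8 from the rest, must sum to zero.
2n + 8 = 0, so n = -4.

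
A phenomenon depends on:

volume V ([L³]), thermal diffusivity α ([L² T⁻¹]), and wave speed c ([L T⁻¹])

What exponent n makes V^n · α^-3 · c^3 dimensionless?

1

Balance the L exponent: (3)·n from V, plus −3·(2) + 3·(1) = -3 from the rest, must sum to zero.
3n − 3 = 0, so n = 1.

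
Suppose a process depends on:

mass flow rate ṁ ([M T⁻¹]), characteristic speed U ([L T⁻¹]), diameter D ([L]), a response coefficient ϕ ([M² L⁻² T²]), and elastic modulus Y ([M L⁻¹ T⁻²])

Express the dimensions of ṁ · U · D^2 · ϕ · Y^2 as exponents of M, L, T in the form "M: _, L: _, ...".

Collect each base-dimension exponent across the product:
  M: (1) + (0) + 2·(0) + (2) + 2·(1) = 5
  L: (0) + (1) + 2·(1) + (-2) + 2·(-1) = -1
  T: (-1) + (-1) + 2·(0) + (2) + 2·(-2) = -4
So the dimensions are [M⁵ L⁻¹ T⁻⁴].

M: 5, L: -1, T: -4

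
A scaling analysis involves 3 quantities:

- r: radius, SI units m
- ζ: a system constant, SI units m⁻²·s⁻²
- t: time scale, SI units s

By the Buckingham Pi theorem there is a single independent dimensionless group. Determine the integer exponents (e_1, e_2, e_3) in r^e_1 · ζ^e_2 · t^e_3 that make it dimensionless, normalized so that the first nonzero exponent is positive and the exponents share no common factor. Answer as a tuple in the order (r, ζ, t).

(2, 1, 2)

L: e_1·(1) + e_2·(-2) + e_3·(0) = 0
T: e_1·(0) + e_2·(-2) + e_3·(1) = 0
Solving this homogeneous linear system for the smallest-integer solution (first nonzero entry positive) gives (2, 1, 2).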